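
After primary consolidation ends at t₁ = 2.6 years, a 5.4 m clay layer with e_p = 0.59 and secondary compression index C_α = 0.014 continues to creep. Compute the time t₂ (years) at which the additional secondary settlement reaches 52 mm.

S_s = C_α·H/(1+e_p)·log₁₀(t₂/t₁) ⇒ log₁₀(t₂/t₁) = S_s·(1+e_p)/(C_α·H).
log₁₀(t₂/t₁) = 0.052 × (1+0.59) / (0.014×5.4) = 1.094
t₂ = t₁ × 10^1.094 = 2.6 × 12.41 = 32.26 years

t₂ ≈ 32.3 years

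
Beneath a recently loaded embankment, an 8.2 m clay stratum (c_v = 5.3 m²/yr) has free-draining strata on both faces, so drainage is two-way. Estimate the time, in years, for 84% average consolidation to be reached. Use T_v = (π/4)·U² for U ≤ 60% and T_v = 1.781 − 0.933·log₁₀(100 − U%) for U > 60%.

Drainage path length: H_d = H/2 = 4.1 m (double drainage).
U > 60%: T_v = 1.781 − 0.933·log₁₀(100 − 84) = 0.65756.
t = T_v·H_d²/c_v = 0.65756×4.1²/5.3 = 2.086 years.

t ≈ 2.09 years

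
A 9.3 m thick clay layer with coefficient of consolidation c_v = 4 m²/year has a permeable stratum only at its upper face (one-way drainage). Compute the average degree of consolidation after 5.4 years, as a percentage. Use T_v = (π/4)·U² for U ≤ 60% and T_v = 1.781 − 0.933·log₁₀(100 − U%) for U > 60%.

U ≈ 56.4 %

Drainage path length: H_d = H = 9.3 m (single drainage).
T_v = c_v·t/H_d² = 4×5.4/9.3² = 0.24974.
T_v = 0.24974 corresponds to the U ≤ 60% branch:
U = √(4T_v/π) = 0.5639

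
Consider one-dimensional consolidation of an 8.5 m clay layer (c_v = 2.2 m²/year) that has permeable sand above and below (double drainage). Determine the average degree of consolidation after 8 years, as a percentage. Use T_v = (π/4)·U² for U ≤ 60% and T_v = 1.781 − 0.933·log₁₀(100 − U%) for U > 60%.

Drainage path length: H_d = H/2 = 4.25 m (double drainage).
T_v = c_v·t/H_d² = 2.2×8/4.25² = 0.97439.
T_v = 0.97439 corresponds to the U > 60% branch:
U = 1 − 10^((1.781 − T_v)/0.933)/100 = 0.9268

U ≈ 92.7 %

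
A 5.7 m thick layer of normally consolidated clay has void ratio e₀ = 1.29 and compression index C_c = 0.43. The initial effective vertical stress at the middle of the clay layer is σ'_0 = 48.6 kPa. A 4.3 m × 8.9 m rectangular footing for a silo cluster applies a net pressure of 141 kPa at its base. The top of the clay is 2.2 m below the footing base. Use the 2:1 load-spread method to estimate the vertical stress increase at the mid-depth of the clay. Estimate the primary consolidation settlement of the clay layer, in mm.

Mid-depth of clay below the footing base: z = 2.2 + 5.7/2 = 5.05 m.
Stress increase at mid-clay by the 2:1 spreading method:
Δσ = qBL/((B+z)(L+z)) = 141×4.3×8.9/((4.3+5.05)(8.9+5.05)) = 41.371 kPa
Final effective stress: σ'_f = σ'_0 + Δσ = 48.6 + 41.371 = 89.971 kPa.
Normally consolidated clay, so the full stress increment lies on the virgin compression line:
S_c = C_c·H/(1+e₀)·log₁₀(σ'_f/σ'_0) = 0.43×5.7/(1+1.29)×log₁₀(89.971/48.6)
    = 1.0703 × 0.26747 = 0.2863 m

S_c ≈ 286 mm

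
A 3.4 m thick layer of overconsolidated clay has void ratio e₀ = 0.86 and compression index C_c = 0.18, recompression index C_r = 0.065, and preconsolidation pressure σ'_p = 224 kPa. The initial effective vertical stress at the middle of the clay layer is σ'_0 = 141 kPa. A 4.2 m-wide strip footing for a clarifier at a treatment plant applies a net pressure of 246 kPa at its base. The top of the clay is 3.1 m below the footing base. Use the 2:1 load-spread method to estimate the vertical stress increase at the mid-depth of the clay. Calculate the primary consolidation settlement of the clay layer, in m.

Mid-depth of clay below the footing base: z = 3.1 + 3.4/2 = 4.8 m.
Stress increase at mid-clay by the 2:1 spreading method:
Δσ = qB/(B+z) = 246×4.2/(4.2+4.8) = 114.8 kPa
Final effective stress: σ'_f = 141 + 114.8 = 255.8 kPa.
σ'_f = 255.8 > σ'_p = 224 kPa, so the stress path crosses the preconsolidation pressure — recompression up to σ'_p, then virgin compression beyond:
S_c = H/(1+e₀)·[C_r·log₁₀(σ'_p/σ'_0) + C_c·log₁₀(σ'_f/σ'_p)]
    = 3.4/1.86 × [0.065×log₁₀(224/141) + 0.18×log₁₀(255.8/224)]
    = 1.828 × [0.013067 + 0.010377] = 0.04286 m

S_c ≈ 0.0429 m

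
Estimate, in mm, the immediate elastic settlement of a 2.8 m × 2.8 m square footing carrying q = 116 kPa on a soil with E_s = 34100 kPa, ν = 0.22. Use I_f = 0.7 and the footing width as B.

Immediate (elastic) settlement: S_e = q·B·(1−ν²)/E_s · I_f.
S_e = 116 × 2.8 × (1 − 0.22²) / 34100 × 0.7
    = 116 × 2.8 × 0.9516 / 34100 × 0.7
    = 0.006345 m = 6.345 mm

S_e ≈ 6.34 mm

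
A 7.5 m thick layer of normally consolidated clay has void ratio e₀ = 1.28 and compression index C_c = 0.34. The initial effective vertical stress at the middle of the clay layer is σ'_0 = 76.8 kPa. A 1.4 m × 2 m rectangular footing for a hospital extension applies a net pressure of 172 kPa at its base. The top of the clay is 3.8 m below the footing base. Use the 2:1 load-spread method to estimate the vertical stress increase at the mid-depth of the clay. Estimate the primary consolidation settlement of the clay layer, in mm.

Mid-depth of clay below the footing base: z = 3.8 + 7.5/2 = 7.55 m.
Stress increase at mid-clay by the 2:1 spreading method:
Δσ = qBL/((B+z)(L+z)) = 172×1.4×2/((1.4+7.55)(2+7.55)) = 5.6346 kPa
Final effective stress: σ'_f = σ'_0 + Δσ = 76.8 + 5.6346 = 82.435 kPa.
Normally consolidated clay, so the full stress increment lies on the virgin compression line:
S_c = C_c·H/(1+e₀)·log₁₀(σ'_f/σ'_0) = 0.34×7.5/(1+1.28)×log₁₀(82.435/76.8)
    = 1.1184 × 0.03075 = 0.03439 m

S_c ≈ 34.4 mm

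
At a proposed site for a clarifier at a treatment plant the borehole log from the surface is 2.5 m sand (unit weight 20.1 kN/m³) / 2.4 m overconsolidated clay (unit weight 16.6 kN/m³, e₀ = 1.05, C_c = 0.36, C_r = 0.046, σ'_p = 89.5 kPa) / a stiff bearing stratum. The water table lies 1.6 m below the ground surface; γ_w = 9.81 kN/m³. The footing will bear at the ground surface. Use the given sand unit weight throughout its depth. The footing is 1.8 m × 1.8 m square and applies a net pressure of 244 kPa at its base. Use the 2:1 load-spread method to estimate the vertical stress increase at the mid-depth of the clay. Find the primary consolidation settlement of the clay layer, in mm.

Mid-depth of clay below the ground surface: z = 2.5 + 2.4/2 = 3.7 m.
Total vertical stress at mid-clay: σ_v = 20.1×2.5 + 16.6×1.2 = 70.17 kPa.
Pore pressure: u = 9.81×(3.7 − 1.6) = 20.601 kPa.
Initial effective stress: σ'_0 = σ_v − u = 70.17 − 20.601 = 49.569 kPa.
Stress increase at mid-clay by the 2:1 spreading method:
Δσ = qBL/((B+z)(L+z)) = 244×1.8×1.8/((1.8+3.7)(1.8+3.7)) = 26.134 kPa
Final effective stress: σ'_f = 49.569 + 26.134 = 75.703 kPa.
σ'_f = 75.703 ≤ σ'_p = 89.5 kPa, so the clay remains overconsolidated and only the recompression index applies:
S_c = C_r·H/(1+e₀)·log₁₀(σ'_f/σ'_0) = 0.046×2.4/2.05×log₁₀(75.703/49.569)
    = 0.053852 × 0.1839 = 0.009903 m

S_c ≈ 9.9 mm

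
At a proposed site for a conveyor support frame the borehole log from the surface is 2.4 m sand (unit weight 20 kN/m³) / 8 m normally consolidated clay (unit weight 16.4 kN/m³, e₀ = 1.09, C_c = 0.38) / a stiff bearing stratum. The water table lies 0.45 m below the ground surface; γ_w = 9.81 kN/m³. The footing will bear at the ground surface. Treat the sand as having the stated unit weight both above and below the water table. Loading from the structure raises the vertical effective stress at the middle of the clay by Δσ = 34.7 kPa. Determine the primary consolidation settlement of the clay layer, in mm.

Mid-depth of clay below the ground surface: z = 2.4 + 8/2 = 6.4 m.
Total vertical stress at mid-clay: σ_v = 20×2.4 + 16.4×4 = 113.6 kPa.
Pore pressure: u = 9.81×(6.4 − 0.45) = 58.37 kPa.
Initial effective stress: σ'_0 = σ_v − u = 113.6 − 58.37 = 55.23 kPa.
Final effective stress: σ'_f = σ'_0 + Δσ = 55.23 + 34.7 = 89.93 kPa.
Normally consolidated clay, so the full stress increment lies on the virgin compression line:
S_c = C_c·H/(1+e₀)·log₁₀(σ'_f/σ'_0) = 0.38×8/(1+1.09)×log₁₀(89.93/55.23)
    = 1.4545 × 0.21173 = 0.308 m

S_c ≈ 308 mm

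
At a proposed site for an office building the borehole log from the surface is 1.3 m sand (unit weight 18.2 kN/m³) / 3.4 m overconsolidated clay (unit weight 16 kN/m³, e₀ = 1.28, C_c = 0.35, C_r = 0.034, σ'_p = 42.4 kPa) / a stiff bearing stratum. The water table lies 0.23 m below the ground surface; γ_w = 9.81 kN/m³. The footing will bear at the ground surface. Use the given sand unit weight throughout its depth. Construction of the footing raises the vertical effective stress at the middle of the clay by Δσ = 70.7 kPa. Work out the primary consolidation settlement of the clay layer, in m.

Mid-depth of clay below the ground surface: z = 1.3 + 3.4/2 = 3 m.
Total vertical stress at mid-clay: σ_v = 18.2×1.3 + 16×1.7 = 50.86 kPa.
Pore pressure: u = 9.81×(3 − 0.23) = 27.174 kPa.
Initial effective stress: σ'_0 = σ_v − u = 50.86 − 27.174 = 23.686 kPa.
Final effective stress: σ'_f = 23.686 + 70.7 = 94.386 kPa.
σ'_f = 94.386 > σ'_p = 42.4 kPa, so the stress path crosses the preconsolidation pressure — recompression up to σ'_p, then virgin compression beyond:
S_c = H/(1+e₀)·[C_r·log₁₀(σ'_p/σ'_0) + C_c·log₁₀(σ'_f/σ'_p)]
    = 3.4/2.28 × [0.034×log₁₀(42.4/23.686) + 0.35×log₁₀(94.386/42.4)]
    = 1.4912 × [0.0085977 + 0.12164] = 0.1942 m

S_c ≈ 0.194 m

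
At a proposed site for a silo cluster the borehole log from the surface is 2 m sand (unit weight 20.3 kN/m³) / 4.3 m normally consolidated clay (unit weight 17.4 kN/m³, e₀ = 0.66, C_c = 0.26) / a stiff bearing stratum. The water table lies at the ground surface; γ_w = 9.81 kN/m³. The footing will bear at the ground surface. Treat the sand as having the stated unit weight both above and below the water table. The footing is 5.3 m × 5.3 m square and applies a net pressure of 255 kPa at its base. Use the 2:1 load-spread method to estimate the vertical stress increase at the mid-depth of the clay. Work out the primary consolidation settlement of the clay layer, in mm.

S_c ≈ 336 mm

Mid-depth of clay below the ground surface: z = 2 + 4.3/2 = 4.15 m.
Total vertical stress at mid-clay: σ_v = 20.3×2 + 17.4×2.15 = 78.01 kPa.
Pore pressure: u = 9.81×(4.15 − 0) = 40.712 kPa.
Initial effective stress: σ'_0 = σ_v − u = 78.01 − 40.712 = 37.298 kPa.
Stress increase at mid-clay by the 2:1 spreading method:
Δσ = qBL/((B+z)(L+z)) = 255×5.3×5.3/((5.3+4.15)(5.3+4.15)) = 80.21 kPa
Final effective stress: σ'_f = σ'_0 + Δσ = 37.298 + 80.21 = 117.51 kPa.
Normally consolidated clay, so the full stress increment lies on the virgin compression line:
S_c = C_c·H/(1+e₀)·log₁₀(σ'_f/σ'_0) = 0.26×4.3/(1+0.66)×log₁₀(117.51/37.298)
    = 0.67349 × 0.49839 = 0.3357 m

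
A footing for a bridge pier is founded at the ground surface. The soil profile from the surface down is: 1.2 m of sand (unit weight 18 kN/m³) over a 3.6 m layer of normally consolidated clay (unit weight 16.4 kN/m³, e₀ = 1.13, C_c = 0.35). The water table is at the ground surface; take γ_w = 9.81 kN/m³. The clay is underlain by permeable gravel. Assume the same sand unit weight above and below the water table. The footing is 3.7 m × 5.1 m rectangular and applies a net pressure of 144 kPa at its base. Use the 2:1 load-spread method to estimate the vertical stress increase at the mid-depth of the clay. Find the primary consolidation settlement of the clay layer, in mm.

S_c ≈ 307 mm

Mid-depth of clay below the ground surface: z = 1.2 + 3.6/2 = 3 m.
Total vertical stress at mid-clay: σ_v = 18×1.2 + 16.4×1.8 = 51.12 kPa.
Pore pressure: u = 9.81×(3 − 0) = 29.43 kPa.
Initial effective stress: σ'_0 = σ_v − u = 51.12 − 29.43 = 21.69 kPa.
Stress increase at mid-clay by the 2:1 spreading method:
Δσ = qBL/((B+z)(L+z)) = 144×3.7×5.1/((3.7+3)(5.1+3)) = 50.07 kPa
Final effective stress: σ'_f = σ'_0 + Δσ = 21.69 + 50.07 = 71.76 kPa.
Normally consolidated clay, so the full stress increment lies on the virgin compression line:
S_c = C_c·H/(1+e₀)·log₁₀(σ'_f/σ'_0) = 0.35×3.6/(1+1.13)×log₁₀(71.76/21.69)
    = 0.59155 × 0.51962 = 0.3074 m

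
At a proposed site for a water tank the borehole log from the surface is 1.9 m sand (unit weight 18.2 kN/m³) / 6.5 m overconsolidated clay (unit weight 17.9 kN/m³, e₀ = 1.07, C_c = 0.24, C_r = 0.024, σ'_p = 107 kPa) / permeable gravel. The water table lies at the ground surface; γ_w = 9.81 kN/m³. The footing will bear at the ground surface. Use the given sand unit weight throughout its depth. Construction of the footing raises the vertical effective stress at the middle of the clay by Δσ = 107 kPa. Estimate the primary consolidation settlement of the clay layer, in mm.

Mid-depth of clay below the ground surface: z = 1.9 + 6.5/2 = 5.15 m.
Total vertical stress at mid-clay: σ_v = 18.2×1.9 + 17.9×3.25 = 92.755 kPa.
Pore pressure: u = 9.81×(5.15 − 0) = 50.522 kPa.
Initial effective stress: σ'_0 = σ_v − u = 92.755 − 50.522 = 42.233 kPa.
Final effective stress: σ'_f = 42.233 + 107 = 149.23 kPa.
σ'_f = 149.23 > σ'_p = 107 kPa, so the stress path crosses the preconsolidation pressure — recompression up to σ'_p, then virgin compression beyond:
S_c = H/(1+e₀)·[C_r·log₁₀(σ'_p/σ'_0) + C_c·log₁₀(σ'_f/σ'_p)]
    = 6.5/2.07 × [0.024×log₁₀(107/42.233) + 0.24×log₁₀(149.23/107)]
    = 3.1401 × [0.0096896 + 0.034673] = 0.1393 m

S_c ≈ 139 mm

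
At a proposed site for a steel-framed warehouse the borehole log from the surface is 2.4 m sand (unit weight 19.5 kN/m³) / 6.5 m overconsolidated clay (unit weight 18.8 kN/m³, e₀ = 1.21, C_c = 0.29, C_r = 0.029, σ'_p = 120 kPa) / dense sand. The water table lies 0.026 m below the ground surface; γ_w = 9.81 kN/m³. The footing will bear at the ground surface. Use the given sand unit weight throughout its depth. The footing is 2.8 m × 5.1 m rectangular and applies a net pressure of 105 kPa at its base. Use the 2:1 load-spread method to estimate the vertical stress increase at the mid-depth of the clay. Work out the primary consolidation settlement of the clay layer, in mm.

S_c ≈ 10.1 mm

Mid-depth of clay below the ground surface: z = 2.4 + 6.5/2 = 5.65 m.
Total vertical stress at mid-clay: σ_v = 19.5×2.4 + 18.8×3.25 = 107.9 kPa.
Pore pressure: u = 9.81×(5.65 − 0.026) = 55.171 kPa.
Initial effective stress: σ'_0 = σ_v − u = 107.9 − 55.171 = 52.729 kPa.
Stress increase at mid-clay by the 2:1 spreading method:
Δσ = qBL/((B+z)(L+z)) = 105×2.8×5.1/((2.8+5.65)(5.1+5.65)) = 16.506 kPa
Final effective stress: σ'_f = 52.729 + 16.506 = 69.235 kPa.
σ'_f = 69.235 ≤ σ'_p = 120 kPa, so the clay remains overconsolidated and only the recompression index applies:
S_c = C_r·H/(1+e₀)·log₁₀(σ'_f/σ'_0) = 0.029×6.5/2.21×log₁₀(69.235/52.729)
    = 0.085295 × 0.11828 = 0.01009 m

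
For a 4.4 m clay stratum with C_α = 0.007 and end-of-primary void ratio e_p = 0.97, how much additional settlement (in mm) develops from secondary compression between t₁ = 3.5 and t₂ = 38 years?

S_s ≈ 16.2 mm

Secondary compression: S_s = C_α·H/(1+e_p)·log₁₀(t₂/t₁)
S_s = 0.007×4.4/(1+0.97)×log₁₀(38/3.5)
    = 0.01563 × 1.036 = 0.01619 m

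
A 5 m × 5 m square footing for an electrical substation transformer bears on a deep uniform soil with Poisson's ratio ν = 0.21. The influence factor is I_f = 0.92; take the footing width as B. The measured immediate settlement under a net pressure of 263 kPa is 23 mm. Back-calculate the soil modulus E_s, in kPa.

S_e = q·B·(1−ν²)/E_s · I_f  ⇒  E_s = q·B·(1−ν²)·I_f / S_e.
E_s = 263 × 5 × 0.9559 × 0.92 / 0.023 = 50280 kPa

E_s ≈ 50300 kPa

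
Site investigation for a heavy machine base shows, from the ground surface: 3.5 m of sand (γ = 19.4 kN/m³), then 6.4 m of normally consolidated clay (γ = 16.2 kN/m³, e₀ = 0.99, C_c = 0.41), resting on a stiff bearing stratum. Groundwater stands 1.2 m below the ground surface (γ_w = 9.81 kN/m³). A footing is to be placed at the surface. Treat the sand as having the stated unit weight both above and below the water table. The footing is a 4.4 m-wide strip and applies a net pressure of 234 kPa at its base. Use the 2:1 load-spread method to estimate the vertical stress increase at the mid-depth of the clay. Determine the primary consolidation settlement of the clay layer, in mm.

S_c ≈ 504 mm

Mid-depth of clay below the ground surface: z = 3.5 + 6.4/2 = 6.7 m.
Total vertical stress at mid-clay: σ_v = 19.4×3.5 + 16.2×3.2 = 119.74 kPa.
Pore pressure: u = 9.81×(6.7 − 1.2) = 53.955 kPa.
Initial effective stress: σ'_0 = σ_v − u = 119.74 − 53.955 = 65.785 kPa.
Stress increase at mid-clay by the 2:1 spreading method:
Δσ = qB/(B+z) = 234×4.4/(4.4+6.7) = 92.757 kPa
Final effective stress: σ'_f = σ'_0 + Δσ = 65.785 + 92.757 = 158.54 kPa.
Normally consolidated clay, so the full stress increment lies on the virgin compression line:
S_c = C_c·H/(1+e₀)·log₁₀(σ'_f/σ'_0) = 0.41×6.4/(1+0.99)×log₁₀(158.54/65.785)
    = 1.3186 × 0.38201 = 0.5037 m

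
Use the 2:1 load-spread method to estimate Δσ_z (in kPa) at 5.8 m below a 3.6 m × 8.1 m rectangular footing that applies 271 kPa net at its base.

By the 2:1 method the load spreads at 1 horizontal : 2 vertical, so at depth z the loaded area has grown by z in each plan dimension:
Δσ = qBL/((B+z)(L+z)) = 271×3.6×8.1/((3.6+5.8)(8.1+5.8)) = 60.48 kPa

Δσ_z ≈ 60.5 kPa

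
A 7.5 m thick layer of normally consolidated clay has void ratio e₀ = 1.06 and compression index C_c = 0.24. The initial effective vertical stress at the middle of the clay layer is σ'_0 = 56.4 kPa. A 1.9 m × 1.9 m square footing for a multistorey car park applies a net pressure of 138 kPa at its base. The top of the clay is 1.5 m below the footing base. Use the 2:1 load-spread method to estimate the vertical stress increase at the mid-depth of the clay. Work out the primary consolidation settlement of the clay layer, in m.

S_c ≈ 0.0605 m

Mid-depth of clay below the footing base: z = 1.5 + 7.5/2 = 5.25 m.
Stress increase at mid-clay by the 2:1 spreading method:
Δσ = qBL/((B+z)(L+z)) = 138×1.9×1.9/((1.9+5.25)(1.9+5.25)) = 9.7448 kPa
Final effective stress: σ'_f = σ'_0 + Δσ = 56.4 + 9.7448 = 66.145 kPa.
Normally consolidated clay, so the full stress increment lies on the virgin compression line:
S_c = C_c·H/(1+e₀)·log₁₀(σ'_f/σ'_0) = 0.24×7.5/(1+1.06)×log₁₀(66.145/56.4)
    = 0.87379 × 0.069218 = 0.06048 m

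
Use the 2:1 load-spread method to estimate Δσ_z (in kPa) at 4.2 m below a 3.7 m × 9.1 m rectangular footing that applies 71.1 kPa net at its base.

By the 2:1 method the load spreads at 1 horizontal : 2 vertical, so at depth z the loaded area has grown by z in each plan dimension:
Δσ = qBL/((B+z)(L+z)) = 71.1×3.7×9.1/((3.7+4.2)(9.1+4.2)) = 22.784 kPa

Δσ_z ≈ 22.8 kPa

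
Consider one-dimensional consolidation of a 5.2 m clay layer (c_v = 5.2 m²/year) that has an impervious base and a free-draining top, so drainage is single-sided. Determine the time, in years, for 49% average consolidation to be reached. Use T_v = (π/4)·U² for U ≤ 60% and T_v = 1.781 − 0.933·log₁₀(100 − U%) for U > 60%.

t ≈ 0.981 years

Drainage path length: H_d = H = 5.2 m (single drainage).
U ≤ 60%: T_v = (π/4)·U² = (π/4)×0.49² = 0.18857.
t = T_v·H_d²/c_v = 0.18857×5.2²/5.2 = 0.9806 years.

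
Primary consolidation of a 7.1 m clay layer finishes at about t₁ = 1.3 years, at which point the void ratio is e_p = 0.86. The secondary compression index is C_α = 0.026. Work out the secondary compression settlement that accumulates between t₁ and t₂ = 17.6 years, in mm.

S_s ≈ 112 mm

Secondary compression: S_s = C_α·H/(1+e_p)·log₁₀(t₂/t₁)
S_s = 0.026×7.1/(1+0.86)×log₁₀(17.6/1.3)
    = 0.09925 × 1.132 = 0.1123 m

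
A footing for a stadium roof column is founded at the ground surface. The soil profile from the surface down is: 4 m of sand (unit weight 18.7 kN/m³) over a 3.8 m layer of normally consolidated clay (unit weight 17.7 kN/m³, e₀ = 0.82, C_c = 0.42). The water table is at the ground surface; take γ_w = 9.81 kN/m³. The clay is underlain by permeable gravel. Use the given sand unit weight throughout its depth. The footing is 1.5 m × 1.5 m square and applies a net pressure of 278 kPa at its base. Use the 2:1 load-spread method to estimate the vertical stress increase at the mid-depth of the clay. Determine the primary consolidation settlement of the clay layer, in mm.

Mid-depth of clay below the ground surface: z = 4 + 3.8/2 = 5.9 m.
Total vertical stress at mid-clay: σ_v = 18.7×4 + 17.7×1.9 = 108.43 kPa.
Pore pressure: u = 9.81×(5.9 − 0) = 57.879 kPa.
Initial effective stress: σ'_0 = σ_v − u = 108.43 − 57.879 = 50.551 kPa.
Stress increase at mid-clay by the 2:1 spreading method:
Δσ = qBL/((B+z)(L+z)) = 278×1.5×1.5/((1.5+5.9)(1.5+5.9)) = 11.423 kPa
Final effective stress: σ'_f = σ'_0 + Δσ = 50.551 + 11.423 = 61.974 kPa.
Normally consolidated clay, so the full stress increment lies on the virgin compression line:
S_c = C_c·H/(1+e₀)·log₁₀(σ'_f/σ'_0) = 0.42×3.8/(1+0.82)×log₁₀(61.974/50.551)
    = 0.87692 × 0.08848 = 0.07759 m

S_c ≈ 77.6 mm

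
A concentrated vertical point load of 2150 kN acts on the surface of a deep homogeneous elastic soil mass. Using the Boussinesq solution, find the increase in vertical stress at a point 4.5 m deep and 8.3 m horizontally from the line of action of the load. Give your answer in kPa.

Δσ_z ≈ 1.25 kPa

Boussinesq vertical stress below a point load on an elastic half-space:
Δσ_z = 3P/(2πz²) · [1 + (r/z)²]^(−5/2)
r/z = 8.3/4.5 = 1.8444; [1+(r/z)²]^(−5/2) = 0.024597.
Δσ_z = 3×2150/(2π×4.5²) × 0.024597 = 50.694 × 0.024597 = 1.247 kPa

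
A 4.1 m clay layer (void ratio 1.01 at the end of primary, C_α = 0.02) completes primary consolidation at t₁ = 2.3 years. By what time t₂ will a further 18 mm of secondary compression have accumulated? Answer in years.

t₂ ≈ 6.35 years

S_s = C_α·H/(1+e_p)·log₁₀(t₂/t₁) ⇒ log₁₀(t₂/t₁) = S_s·(1+e_p)/(C_α·H).
log₁₀(t₂/t₁) = 0.018 × (1+1.01) / (0.02×4.1) = 0.4412
t₂ = t₁ × 10^0.4412 = 2.3 × 2.762 = 6.353 years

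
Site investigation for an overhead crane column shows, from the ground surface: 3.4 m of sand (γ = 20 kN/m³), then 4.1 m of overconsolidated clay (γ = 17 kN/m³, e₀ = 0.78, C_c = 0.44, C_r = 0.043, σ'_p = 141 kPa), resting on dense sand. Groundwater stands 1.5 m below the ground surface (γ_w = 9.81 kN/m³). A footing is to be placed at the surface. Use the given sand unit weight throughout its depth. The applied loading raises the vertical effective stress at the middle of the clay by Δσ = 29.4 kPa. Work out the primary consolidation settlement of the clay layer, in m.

Mid-depth of clay below the ground surface: z = 3.4 + 4.1/2 = 5.45 m.
Total vertical stress at mid-clay: σ_v = 20×3.4 + 17×2.05 = 102.85 kPa.
Pore pressure: u = 9.81×(5.45 − 1.5) = 38.75 kPa.
Initial effective stress: σ'_0 = σ_v − u = 102.85 − 38.75 = 64.1 kPa.
Final effective stress: σ'_f = 64.1 + 29.4 = 93.5 kPa.
σ'_f = 93.5 ≤ σ'_p = 141 kPa, so the clay remains overconsolidated and only the recompression index applies:
S_c = C_r·H/(1+e₀)·log₁₀(σ'_f/σ'_0) = 0.043×4.1/1.78×log₁₀(93.5/64.1)
    = 0.099046 × 0.16395 = 0.01624 m

S_c ≈ 0.0162 m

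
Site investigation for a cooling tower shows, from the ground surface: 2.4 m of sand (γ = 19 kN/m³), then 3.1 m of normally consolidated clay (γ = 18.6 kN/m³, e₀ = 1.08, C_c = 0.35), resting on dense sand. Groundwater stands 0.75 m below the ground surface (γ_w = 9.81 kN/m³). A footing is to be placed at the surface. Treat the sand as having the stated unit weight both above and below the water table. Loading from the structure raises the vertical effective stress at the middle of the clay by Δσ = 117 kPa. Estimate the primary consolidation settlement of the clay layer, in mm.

S_c ≈ 298 mm

Mid-depth of clay below the ground surface: z = 2.4 + 3.1/2 = 3.95 m.
Total vertical stress at mid-clay: σ_v = 19×2.4 + 18.6×1.55 = 74.43 kPa.
Pore pressure: u = 9.81×(3.95 − 0.75) = 31.392 kPa.
Initial effective stress: σ'_0 = σ_v − u = 74.43 − 31.392 = 43.038 kPa.
Final effective stress: σ'_f = σ'_0 + Δσ = 43.038 + 117 = 160.04 kPa.
Normally consolidated clay, so the full stress increment lies on the virgin compression line:
S_c = C_c·H/(1+e₀)·log₁₀(σ'_f/σ'_0) = 0.35×3.1/(1+1.08)×log₁₀(160.04/43.038)
    = 0.52163 × 0.57038 = 0.2975 m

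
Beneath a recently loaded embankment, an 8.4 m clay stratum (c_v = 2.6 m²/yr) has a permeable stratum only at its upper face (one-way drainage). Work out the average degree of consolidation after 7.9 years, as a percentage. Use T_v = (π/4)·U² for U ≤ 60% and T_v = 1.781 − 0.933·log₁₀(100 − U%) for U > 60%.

U ≈ 60.5 %

Drainage path length: H_d = H = 8.4 m (single drainage).
T_v = c_v·t/H_d² = 2.6×7.9/8.4² = 0.2911.
T_v = 0.2911 corresponds to the U > 60% branch:
U = 1 − 10^((1.781 − T_v)/0.933)/100 = 0.6047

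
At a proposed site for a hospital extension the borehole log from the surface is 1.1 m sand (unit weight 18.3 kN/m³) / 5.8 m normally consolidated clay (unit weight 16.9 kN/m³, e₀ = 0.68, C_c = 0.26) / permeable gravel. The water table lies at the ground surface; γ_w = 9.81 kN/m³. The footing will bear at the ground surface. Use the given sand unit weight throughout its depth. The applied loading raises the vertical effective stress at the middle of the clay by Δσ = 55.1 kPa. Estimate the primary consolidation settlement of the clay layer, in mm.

Mid-depth of clay below the ground surface: z = 1.1 + 5.8/2 = 4 m.
Total vertical stress at mid-clay: σ_v = 18.3×1.1 + 16.9×2.9 = 69.14 kPa.
Pore pressure: u = 9.81×(4 − 0) = 39.24 kPa.
Initial effective stress: σ'_0 = σ_v − u = 69.14 − 39.24 = 29.9 kPa.
Final effective stress: σ'_f = σ'_0 + Δσ = 29.9 + 55.1 = 85 kPa.
Normally consolidated clay, so the full stress increment lies on the virgin compression line:
S_c = C_c·H/(1+e₀)·log₁₀(σ'_f/σ'_0) = 0.26×5.8/(1+0.68)×log₁₀(85/29.9)
    = 0.89762 × 0.45375 = 0.4073 m

S_c ≈ 407 mm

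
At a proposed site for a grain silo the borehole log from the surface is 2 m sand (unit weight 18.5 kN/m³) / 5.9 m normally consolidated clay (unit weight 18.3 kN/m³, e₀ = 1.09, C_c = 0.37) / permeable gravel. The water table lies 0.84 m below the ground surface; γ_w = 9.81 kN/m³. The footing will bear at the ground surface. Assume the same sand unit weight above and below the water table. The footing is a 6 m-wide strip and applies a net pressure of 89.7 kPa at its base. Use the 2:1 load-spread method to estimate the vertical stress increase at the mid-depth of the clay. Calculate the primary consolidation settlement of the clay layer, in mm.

S_c ≈ 308 mm

Mid-depth of clay below the ground surface: z = 2 + 5.9/2 = 4.95 m.
Total vertical stress at mid-clay: σ_v = 18.5×2 + 18.3×2.95 = 90.985 kPa.
Pore pressure: u = 9.81×(4.95 − 0.84) = 40.319 kPa.
Initial effective stress: σ'_0 = σ_v − u = 90.985 − 40.319 = 50.666 kPa.
Stress increase at mid-clay by the 2:1 spreading method:
Δσ = qB/(B+z) = 89.7×6/(6+4.95) = 49.151 kPa
Final effective stress: σ'_f = σ'_0 + Δσ = 50.666 + 49.151 = 99.817 kPa.
Normally consolidated clay, so the full stress increment lies on the virgin compression line:
S_c = C_c·H/(1+e₀)·log₁₀(σ'_f/σ'_0) = 0.37×5.9/(1+1.09)×log₁₀(99.817/50.666)
    = 1.0445 × 0.29449 = 0.3076 m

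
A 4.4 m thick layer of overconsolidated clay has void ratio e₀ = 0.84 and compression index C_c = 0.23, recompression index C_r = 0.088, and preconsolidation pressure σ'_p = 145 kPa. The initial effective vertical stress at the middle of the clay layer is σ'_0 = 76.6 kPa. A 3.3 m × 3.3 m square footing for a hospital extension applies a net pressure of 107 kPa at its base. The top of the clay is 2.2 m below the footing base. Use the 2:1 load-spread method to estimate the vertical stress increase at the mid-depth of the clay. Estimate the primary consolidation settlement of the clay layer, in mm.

Mid-depth of clay below the footing base: z = 2.2 + 4.4/2 = 4.4 m.
Stress increase at mid-clay by the 2:1 spreading method:
Δσ = qBL/((B+z)(L+z)) = 107×3.3×3.3/((3.3+4.4)(3.3+4.4)) = 19.653 kPa
Final effective stress: σ'_f = 76.6 + 19.653 = 96.253 kPa.
σ'_f = 96.253 ≤ σ'_p = 145 kPa, so the clay remains overconsolidated and only the recompression index applies:
S_c = C_r·H/(1+e₀)·log₁₀(σ'_f/σ'_0) = 0.088×4.4/1.84×log₁₀(96.253/76.6)
    = 0.21043 × 0.099186 = 0.02087 m

S_c ≈ 20.9 mm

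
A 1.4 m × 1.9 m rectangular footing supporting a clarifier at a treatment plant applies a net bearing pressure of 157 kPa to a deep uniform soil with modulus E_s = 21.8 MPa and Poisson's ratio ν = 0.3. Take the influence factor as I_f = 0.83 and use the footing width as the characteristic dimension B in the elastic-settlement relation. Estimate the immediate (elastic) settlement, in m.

S_e ≈ 0.00762 m

Immediate (elastic) settlement: S_e = q·B·(1−ν²)/E_s · I_f.
E_s = 21.8 MPa = 21800 kPa.
S_e = 157 × 1.4 × (1 − 0.3²) / 21800 × 0.83
    = 157 × 1.4 × 0.91 / 21800 × 0.83
    = 0.007615 m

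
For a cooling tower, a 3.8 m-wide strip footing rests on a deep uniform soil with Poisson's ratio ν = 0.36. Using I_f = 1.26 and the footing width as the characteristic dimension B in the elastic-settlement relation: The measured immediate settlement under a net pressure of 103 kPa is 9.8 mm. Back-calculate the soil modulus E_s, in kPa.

E_s ≈ 43800 kPa

S_e = q·B·(1−ν²)/E_s · I_f  ⇒  E_s = q·B·(1−ν²)·I_f / S_e.
E_s = 103 × 3.8 × 0.8704 × 1.26 / 0.0098 = 43800 kPa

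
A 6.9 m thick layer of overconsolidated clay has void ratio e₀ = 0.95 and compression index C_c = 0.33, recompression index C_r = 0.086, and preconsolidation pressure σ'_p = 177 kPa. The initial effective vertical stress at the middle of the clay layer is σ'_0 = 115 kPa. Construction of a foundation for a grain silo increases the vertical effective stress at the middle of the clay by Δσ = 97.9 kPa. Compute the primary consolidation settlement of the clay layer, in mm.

Final effective stress: σ'_f = 115 + 97.9 = 212.9 kPa.
σ'_f = 212.9 > σ'_p = 177 kPa, so the stress path crosses the preconsolidation pressure — recompression up to σ'_p, then virgin compression beyond:
S_c = H/(1+e₀)·[C_r·log₁₀(σ'_p/σ'_0) + C_c·log₁₀(σ'_f/σ'_p)]
    = 6.9/1.95 × [0.086×log₁₀(177/115) + 0.33×log₁₀(212.9/177)]
    = 3.5385 × [0.016106 + 0.026467] = 0.1506 m

S_c ≈ 151 mm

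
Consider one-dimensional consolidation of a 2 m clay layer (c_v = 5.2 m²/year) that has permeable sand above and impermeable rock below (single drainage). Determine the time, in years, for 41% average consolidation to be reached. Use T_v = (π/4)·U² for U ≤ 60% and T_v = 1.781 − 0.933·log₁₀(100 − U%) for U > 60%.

t ≈ 0.102 years

Drainage path length: H_d = H = 2 m (single drainage).
U ≤ 60%: T_v = (π/4)·U² = (π/4)×0.41² = 0.13203.
t = T_v·H_d²/c_v = 0.13203×2²/5.2 = 0.1016 years.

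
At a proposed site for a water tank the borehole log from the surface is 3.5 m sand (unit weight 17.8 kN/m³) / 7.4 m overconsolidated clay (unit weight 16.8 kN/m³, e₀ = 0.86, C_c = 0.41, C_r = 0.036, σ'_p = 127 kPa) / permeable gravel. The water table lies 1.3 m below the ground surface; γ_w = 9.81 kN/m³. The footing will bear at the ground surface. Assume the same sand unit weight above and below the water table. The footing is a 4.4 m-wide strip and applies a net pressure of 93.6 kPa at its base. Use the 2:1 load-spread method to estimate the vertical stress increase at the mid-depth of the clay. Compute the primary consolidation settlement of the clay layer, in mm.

Mid-depth of clay below the ground surface: z = 3.5 + 7.4/2 = 7.2 m.
Total vertical stress at mid-clay: σ_v = 17.8×3.5 + 16.8×3.7 = 124.46 kPa.
Pore pressure: u = 9.81×(7.2 − 1.3) = 57.879 kPa.
Initial effective stress: σ'_0 = σ_v − u = 124.46 − 57.879 = 66.581 kPa.
Stress increase at mid-clay by the 2:1 spreading method:
Δσ = qB/(B+z) = 93.6×4.4/(4.4+7.2) = 35.503 kPa
Final effective stress: σ'_f = 66.581 + 35.503 = 102.08 kPa.
σ'_f = 102.08 ≤ σ'_p = 127 kPa, so the clay remains overconsolidated and only the recompression index applies:
S_c = C_r·H/(1+e₀)·log₁₀(σ'_f/σ'_0) = 0.036×7.4/1.86×log₁₀(102.08/66.581)
    = 0.14323 × 0.18559 = 0.02658 m

S_c ≈ 26.6 mm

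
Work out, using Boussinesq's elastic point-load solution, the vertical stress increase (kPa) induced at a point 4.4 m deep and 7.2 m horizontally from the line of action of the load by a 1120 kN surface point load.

Δσ_z ≈ 1.06 kPa

Boussinesq vertical stress below a point load on an elastic half-space:
Δσ_z = 3P/(2πz²) · [1 + (r/z)²]^(−5/2)
r/z = 7.2/4.4 = 1.6364; [1+(r/z)²]^(−5/2) = 0.038553.
Δσ_z = 3×1120/(2π×4.4²) × 0.038553 = 27.622 × 0.038553 = 1.065 kPa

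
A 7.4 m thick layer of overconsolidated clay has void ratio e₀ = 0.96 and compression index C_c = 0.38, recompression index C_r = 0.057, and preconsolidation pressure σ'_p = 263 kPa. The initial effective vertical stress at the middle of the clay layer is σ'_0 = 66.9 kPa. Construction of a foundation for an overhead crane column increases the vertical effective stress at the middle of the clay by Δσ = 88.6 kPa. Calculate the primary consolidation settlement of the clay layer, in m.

S_c ≈ 0.0788 m

Final effective stress: σ'_f = 66.9 + 88.6 = 155.5 kPa.
σ'_f = 155.5 ≤ σ'_p = 263 kPa, so the clay remains overconsolidated and only the recompression index applies:
S_c = C_r·H/(1+e₀)·log₁₀(σ'_f/σ'_0) = 0.057×7.4/1.96×log₁₀(155.5/66.9)
    = 0.2152 × 0.3663 = 0.07883 m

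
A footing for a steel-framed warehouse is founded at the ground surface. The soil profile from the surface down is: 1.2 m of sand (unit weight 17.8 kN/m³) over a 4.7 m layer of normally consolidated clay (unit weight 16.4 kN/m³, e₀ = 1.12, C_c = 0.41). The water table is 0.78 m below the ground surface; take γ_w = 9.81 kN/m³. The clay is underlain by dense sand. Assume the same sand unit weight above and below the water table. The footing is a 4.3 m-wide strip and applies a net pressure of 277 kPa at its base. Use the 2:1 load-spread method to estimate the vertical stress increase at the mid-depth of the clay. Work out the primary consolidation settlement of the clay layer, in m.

Mid-depth of clay below the ground surface: z = 1.2 + 4.7/2 = 3.55 m.
Total vertical stress at mid-clay: σ_v = 17.8×1.2 + 16.4×2.35 = 59.9 kPa.
Pore pressure: u = 9.81×(3.55 − 0.78) = 27.174 kPa.
Initial effective stress: σ'_0 = σ_v − u = 59.9 − 27.174 = 32.726 kPa.
Stress increase at mid-clay by the 2:1 spreading method:
Δσ = qB/(B+z) = 277×4.3/(4.3+3.55) = 151.73 kPa
Final effective stress: σ'_f = σ'_0 + Δσ = 32.726 + 151.73 = 184.46 kPa.
Normally consolidated clay, so the full stress increment lies on the virgin compression line:
S_c = C_c·H/(1+e₀)·log₁₀(σ'_f/σ'_0) = 0.41×4.7/(1+1.12)×log₁₀(184.46/32.726)
    = 0.90896 × 0.75101 = 0.6826 m

S_c ≈ 0.683 m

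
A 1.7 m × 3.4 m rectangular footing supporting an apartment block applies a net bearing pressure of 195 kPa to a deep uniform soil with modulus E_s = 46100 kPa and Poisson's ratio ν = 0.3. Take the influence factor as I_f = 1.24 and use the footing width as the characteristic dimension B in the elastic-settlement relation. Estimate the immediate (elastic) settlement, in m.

Immediate (elastic) settlement: S_e = q·B·(1−ν²)/E_s · I_f.
S_e = 195 × 1.7 × (1 − 0.3²) / 46100 × 1.24
    = 195 × 1.7 × 0.91 / 46100 × 1.24
    = 0.008114 m

S_e ≈ 0.00811 m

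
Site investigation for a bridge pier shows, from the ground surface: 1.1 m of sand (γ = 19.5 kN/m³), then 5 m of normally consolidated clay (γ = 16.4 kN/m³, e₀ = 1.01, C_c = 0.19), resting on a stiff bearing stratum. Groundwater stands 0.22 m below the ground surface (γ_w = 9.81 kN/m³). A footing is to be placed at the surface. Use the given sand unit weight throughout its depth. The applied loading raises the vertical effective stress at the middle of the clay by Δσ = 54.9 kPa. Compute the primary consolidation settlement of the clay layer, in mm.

Mid-depth of clay below the ground surface: z = 1.1 + 5/2 = 3.6 m.
Total vertical stress at mid-clay: σ_v = 19.5×1.1 + 16.4×2.5 = 62.45 kPa.
Pore pressure: u = 9.81×(3.6 − 0.22) = 33.158 kPa.
Initial effective stress: σ'_0 = σ_v − u = 62.45 − 33.158 = 29.292 kPa.
Final effective stress: σ'_f = σ'_0 + Δσ = 29.292 + 54.9 = 84.192 kPa.
Normally consolidated clay, so the full stress increment lies on the virgin compression line:
S_c = C_c·H/(1+e₀)·log₁₀(σ'_f/σ'_0) = 0.19×5/(1+1.01)×log₁₀(84.192/29.292)
    = 0.47264 × 0.45852 = 0.2167 m

S_c ≈ 217 mm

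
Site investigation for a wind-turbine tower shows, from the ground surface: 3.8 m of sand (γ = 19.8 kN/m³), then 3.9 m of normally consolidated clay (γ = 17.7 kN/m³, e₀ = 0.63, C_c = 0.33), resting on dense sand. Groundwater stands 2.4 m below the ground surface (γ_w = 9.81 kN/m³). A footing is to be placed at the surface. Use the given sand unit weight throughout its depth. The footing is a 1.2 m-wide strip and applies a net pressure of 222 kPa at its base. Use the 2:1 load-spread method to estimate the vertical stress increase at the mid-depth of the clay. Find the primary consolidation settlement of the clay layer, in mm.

Mid-depth of clay below the ground surface: z = 3.8 + 3.9/2 = 5.75 m.
Total vertical stress at mid-clay: σ_v = 19.8×3.8 + 17.7×1.95 = 109.75 kPa.
Pore pressure: u = 9.81×(5.75 − 2.4) = 32.864 kPa.
Initial effective stress: σ'_0 = σ_v − u = 109.75 − 32.864 = 76.886 kPa.
Stress increase at mid-clay by the 2:1 spreading method:
Δσ = qB/(B+z) = 222×1.2/(1.2+5.75) = 38.331 kPa
Final effective stress: σ'_f = σ'_0 + Δσ = 76.886 + 38.331 = 115.22 kPa.
Normally consolidated clay, so the full stress increment lies on the virgin compression line:
S_c = C_c·H/(1+e₀)·log₁₀(σ'_f/σ'_0) = 0.33×3.9/(1+0.63)×log₁₀(115.22/76.886)
    = 0.78957 × 0.17568 = 0.1387 m

S_c ≈ 139 mm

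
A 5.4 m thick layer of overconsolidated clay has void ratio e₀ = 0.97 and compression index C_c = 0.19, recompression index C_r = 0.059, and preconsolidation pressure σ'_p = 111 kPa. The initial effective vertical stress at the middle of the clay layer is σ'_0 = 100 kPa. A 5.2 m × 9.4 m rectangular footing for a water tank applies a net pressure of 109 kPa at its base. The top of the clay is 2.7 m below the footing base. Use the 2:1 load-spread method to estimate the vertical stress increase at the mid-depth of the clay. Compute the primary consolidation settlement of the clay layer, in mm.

Mid-depth of clay below the footing base: z = 2.7 + 5.4/2 = 5.4 m.
Stress increase at mid-clay by the 2:1 spreading method:
Δσ = qBL/((B+z)(L+z)) = 109×5.2×9.4/((5.2+5.4)(9.4+5.4)) = 33.962 kPa
Final effective stress: σ'_f = 100 + 33.962 = 133.96 kPa.
σ'_f = 133.96 > σ'_p = 111 kPa, so the stress path crosses the preconsolidation pressure — recompression up to σ'_p, then virgin compression beyond:
S_c = H/(1+e₀)·[C_r·log₁₀(σ'_p/σ'_0) + C_c·log₁₀(σ'_f/σ'_p)]
    = 5.4/1.97 × [0.059×log₁₀(111/100) + 0.19×log₁₀(133.96/111)]
    = 2.7411 × [0.0026741 + 0.015514] = 0.04986 m

S_c ≈ 49.9 mm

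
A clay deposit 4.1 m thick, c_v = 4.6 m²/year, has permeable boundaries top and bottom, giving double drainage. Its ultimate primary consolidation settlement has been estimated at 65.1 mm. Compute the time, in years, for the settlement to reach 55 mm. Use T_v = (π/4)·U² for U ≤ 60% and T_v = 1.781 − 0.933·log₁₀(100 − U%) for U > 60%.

t ≈ 0.612 years

Drainage path length: H_d = H/2 = 2.05 m (double drainage).
U = S(t)/S_ult = 55/65.1 = 0.8449.
U > 60%: T_v = 1.781 − 0.933·log₁₀(100 − 84.485) = 0.67004.
t = T_v·H_d²/c_v = 0.67004×2.05²/4.6 = 0.6121 years.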